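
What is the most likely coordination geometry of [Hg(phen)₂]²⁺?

Ligand charges: 1,10-phenanthroline is neutral. With an overall charge of +2 the mercury centre must be in the +2 oxidation state.
Hg sits in group 12, so the d-electron count is 12 − 2 = 10.
Counting donor atoms: 2×1,10-phenanthroline (bidentate) → 4 donors. Coordination number = 4.
A d¹⁰ ion has no crystal-field stabilisation preference between square planar and tetrahedral, so four ligands adopt the sterically favoured tetrahedral geometry.

tetrahedral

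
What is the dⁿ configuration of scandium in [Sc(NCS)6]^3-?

Summing ligand charges against the −3 overall charge gives an oxidation state of +3 for scandium.
Sc sits in group 3, so the d-electron count is 3 − 3 = 0.

d⁰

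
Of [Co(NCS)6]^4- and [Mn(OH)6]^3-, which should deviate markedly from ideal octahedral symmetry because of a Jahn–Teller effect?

[Mn(OH)6]^3-

[Co(NCS)6]^4-: Ligand charges: each isothiocyanate is −1. With an overall charge of −4 the cobalt centre must be in the +2 oxidation state. Group 9 minus oxidation state 2 gives a d⁷ configuration. Isothiocyanate is a weak-field ligand for a first-row metal, so the complex is high-spin. The d⁷ configuration leaves the e_g set evenly filled (or empty) — no strong Jahn–Teller driving force.
[Mn(OH)6]^3-: Summing ligand charges against the −3 overall charge gives an oxidation state of +3 for manganese. Mn sits in group 7, so the d-electron count is 7 − 3 = 4. Hydroxide is a weak-field ligand for a first-row metal, so the complex is high-spin. The t₂g³e_g¹ (high-spin) configuration has an unevenly filled e_g set; the Jahn–Teller theorem predicts a tetragonal distortion (typically axial elongation) to lift the degeneracy.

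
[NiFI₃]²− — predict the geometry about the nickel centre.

Ligand charges: each fluoride is −1; each iodide is −1. With an overall charge of −2 the nickel centre must be in the +2 oxidation state.
Nickel is a group-10 element; Ni(II) is therefore d⁸.
With 4 monodentate ligands the coordination number is 4.
Fluoride and iodide are weak-field ligands.
With weak-field ligands the CFSE gain from square planar is small, so a 3d d⁸ ion takes the sterically preferred tetrahedral geometry.

tetrahedral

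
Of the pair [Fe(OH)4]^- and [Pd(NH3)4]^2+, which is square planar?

[Pd(NH3)4]^2+

For [Fe(OH)4]^-: Each hydroxide is −1; balancing the −1 overall charge requires Fe(III). Iron is a group-8 element; Fe(III) is therefore d⁵. A high-spin d⁵ ion has zero CFSE in either geometry, so four ligands adopt the sterically favoured tetrahedral geometry. → tetrahedral.
For [Pd(NH3)4]^2+: Ligand charges: ammonia is neutral. With an overall charge of +2 the palladium centre must be in the +2 oxidation state. Group 10 minus oxidation state 2 gives a d⁸ configuration. A 4d d⁸ ion has a large crystal-field splitting; square planar leaves the high-energy d_{x²−y²} orbital empty and maximises CFSE. → square planar.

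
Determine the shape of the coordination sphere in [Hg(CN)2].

Ligand charges: each cyanide is −1. With an overall charge of 0 the mercury centre must be in the +2 oxidation state.
Mercury is a group-12 element; Hg(II) is therefore d¹⁰.
Coordination number: 2.
A d¹⁰ ion with only two ligands adopts a linear arrangement (sp hybridisation; no CFSE preference).

linear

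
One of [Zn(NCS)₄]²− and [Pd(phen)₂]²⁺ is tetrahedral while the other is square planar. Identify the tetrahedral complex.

[Zn(NCS)₄]²−

For [Zn(NCS)₄]²−: Each isothiocyanate is −1; balancing the −2 overall charge requires Zn(II). Zn sits in group 12, so the d-electron count is 12 − 2 = 10. A d¹⁰ ion has no crystal-field stabilisation preference between square planar and tetrahedral, so four ligands adopt the sterically favoured tetrahedral geometry. → tetrahedral.
For [Pd(phen)₂]²⁺: Summing ligand charges against the +2 overall charge gives an oxidation state of +2 for palladium. Pd sits in group 10, so the d-electron count is 10 − 2 = 8. A 4d d⁸ ion has a large crystal-field splitting; square planar leaves the high-energy d_{x²−y²} orbital empty and maximises CFSE. → square planar.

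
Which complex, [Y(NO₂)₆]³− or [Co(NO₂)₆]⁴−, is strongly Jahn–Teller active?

[Co(NO₂)₆]⁴−

[Y(NO₂)₆]³−: Each nitro (N-bound nitrite) is −1; balancing the −3 overall charge requires Y(III). Group 3 minus oxidation state 3 gives a d⁰ configuration. The d⁰ configuration leaves the e_g set evenly filled (or empty) — no strong Jahn–Teller driving force.
[Co(NO₂)₆]⁴−: Summing ligand charges against the −4 overall charge gives an oxidation state of +2 for cobalt. Co sits in group 9, so the d-electron count is 9 − 2 = 7. Nitro (N-bound nitrite) is a strong-field ligand (high in the spectrochemical series) for a first-row metal, so the complex is low-spin. The t₂g⁶e_g¹ (low-spin) configuration has an unevenly filled e_g set; the Jahn–Teller theorem predicts a tetragonal distortion (typically axial elongation) to lift the degeneracy.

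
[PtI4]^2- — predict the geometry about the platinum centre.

square planar

Ligand charges: each iodide is −1. With an overall charge of −2 the platinum centre must be in the +2 oxidation state.
Group 10 minus oxidation state 2 gives a d⁸ configuration.
Coordination number: 4.
A 5d d⁸ ion has a large crystal-field splitting; square planar leaves the high-energy d_{x²−y²} orbital empty and maximises CFSE.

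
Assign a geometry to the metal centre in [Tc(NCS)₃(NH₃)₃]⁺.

Each isothiocyanate is −1; ammonia is neutral; balancing the +1 overall charge requires Tc(IV).
Technetium is a group-7 element; Tc(IV) is therefore d³.
Coordination number: 6.
Six donors around a single metal centre give an octahedral coordination sphere.

octahedral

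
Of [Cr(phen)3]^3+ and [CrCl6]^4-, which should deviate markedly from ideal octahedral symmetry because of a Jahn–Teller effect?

[Cr(phen)3]^3+: Summing ligand charges against the +3 overall charge gives an oxidation state of +3 for chromium. Group 6 minus oxidation state 3 gives a d³ configuration. The d³ configuration leaves the e_g set evenly filled (or empty) — no strong Jahn–Teller driving force.
[CrCl6]^4-: Each chloride is −1; balancing the −4 overall charge requires Cr(II). Group 6 minus oxidation state 2 gives a d⁴ configuration. Chloride is a weak-field ligand for a first-row metal, so the complex is high-spin. The t₂g³e_g¹ (high-spin) configuration has an unevenly filled e_g set; the Jahn–Teller theorem predicts a tetragonal distortion (typically axial elongation) to lift the degeneracy.

[CrCl6]^4-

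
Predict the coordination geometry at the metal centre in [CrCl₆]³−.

Ligand charges: each chloride is −1. With an overall charge of −3 the chromium centre must be in the +3 oxidation state.
Group 6 minus oxidation state 3 gives a d³ configuration.
Coordination number: 6.
Six donors around a single metal centre give an octahedral coordination sphere.

octahedral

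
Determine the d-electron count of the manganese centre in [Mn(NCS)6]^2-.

d3

Each isothiocyanate is −1; balancing the −2 overall charge requires Mn(IV).
Mn sits in group 7, so the d-electron count is 7 − 4 = 3.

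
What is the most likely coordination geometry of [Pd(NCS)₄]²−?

square planar

Ligand charges: each isothiocyanate is −1. With an overall charge of −2 the palladium centre must be in the +2 oxidation state.
Palladium is a group-10 element; Pd(II) is therefore d⁸.
With 4 monodentate ligands the coordination number is 4.
A 4d d⁸ ion has a large crystal-field splitting; square planar leaves the high-energy d_{x²−y²} orbital empty and maximises CFSE.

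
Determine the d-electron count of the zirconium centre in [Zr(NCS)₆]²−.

d0

Ligand charges: each isothiocyanate is −1. With an overall charge of −2 the zirconium centre must be in the +4 oxidation state.
Zirconium is a group-4 element; Zr(IV) is therefore d⁰.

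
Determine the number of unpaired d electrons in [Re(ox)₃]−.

2

Ligand charges: each oxalate is −2. With an overall charge of −1 the rhenium centre must be in the +5 oxidation state.
Rhenium is a group-7 element; Re(V) is therefore d².
Counting donor atoms: 3×oxalate (bidentate) → 6 donors. Coordination number = 6.
In an octahedral field the d² configuration is t₂g²e_g⁰ (only one arrangement possible), giving 2 unpaired electrons.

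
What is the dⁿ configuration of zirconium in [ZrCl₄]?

d0

Summing ligand charges against the 0 overall charge gives an oxidation state of +4 for zirconium.
Zirconium is a group-4 element; Zr(IV) is therefore d⁰.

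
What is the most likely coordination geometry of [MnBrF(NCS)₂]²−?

tetrahedral

Each bromide is −1; each fluoride is −1; each isothiocyanate is −1; balancing the −2 overall charge requires Mn(II).
Group 7 minus oxidation state 2 gives a d⁵ configuration.
Coordination number: 4.
Bromide, fluoride, and isothiocyanate are weak-field ligands.
A high-spin d⁵ ion has zero CFSE in either geometry, so four ligands adopt the sterically favoured tetrahedral geometry.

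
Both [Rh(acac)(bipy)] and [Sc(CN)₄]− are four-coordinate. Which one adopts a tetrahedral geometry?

[Sc(CN)₄]−

For [Rh(acac)(bipy)]: Summing ligand charges against the 0 overall charge gives an oxidation state of +1 for rhodium. Group 9 minus oxidation state 1 gives a d⁸ configuration. A 4d d⁸ ion has a large crystal-field splitting; square planar leaves the high-energy d_{x²−y²} orbital empty and maximises CFSE. → square planar.
For [Sc(CN)₄]−: Ligand charges: each cyanide is −1. With an overall charge of −1 the scandium centre must be in the +3 oxidation state. Sc sits in group 3, so the d-electron count is 3 − 3 = 0. A d⁰ ion has no crystal-field stabilisation preference between square planar and tetrahedral, so four ligands adopt the sterically favoured tetrahedral geometry. → tetrahedral.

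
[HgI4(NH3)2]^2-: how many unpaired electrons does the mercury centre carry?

0

Summing ligand charges against the −2 overall charge gives an oxidation state of +2 for mercury.
Mercury is a group-12 element; Hg(II) is therefore d¹⁰.
In an octahedral field the d¹⁰ configuration is t₂g⁶e_g⁴, giving 0 unpaired electrons.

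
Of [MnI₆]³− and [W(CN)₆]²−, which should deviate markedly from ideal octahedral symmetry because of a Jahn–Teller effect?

[MnI₆]³−: Summing ligand charges against the −3 overall charge gives an oxidation state of +3 for manganese. Group 7 minus oxidation state 3 gives a d⁴ configuration. Iodide is a weak-field ligand for a first-row metal, so the complex is high-spin. The t₂g³e_g¹ (high-spin) configuration has an unevenly filled e_g set; the Jahn–Teller theorem predicts a tetragonal distortion (typically axial elongation) to lift the degeneracy.
[W(CN)₆]²−: Summing ligand charges against the −2 overall charge gives an oxidation state of +4 for tungsten. Tungsten is a group-6 element; W(IV) is therefore d². The d² configuration leaves the e_g set evenly filled (or empty) — no strong Jahn–Teller driving force.

[MnI₆]³−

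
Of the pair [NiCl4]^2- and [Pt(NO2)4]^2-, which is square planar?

For [NiCl4]^2-: Each chloride is −1; balancing the −2 overall charge requires Ni(II). Nickel is a group-10 element; Ni(II) is therefore d⁸. Chloride is a weak-field ligand. With weak-field ligands the CFSE gain from square planar is small, so a 3d d⁸ ion takes the sterically preferred tetrahedral geometry. → tetrahedral.
For [Pt(NO2)4]^2-: Summing ligand charges against the −2 overall charge gives an oxidation state of +2 for platinum. Group 10 minus oxidation state 2 gives a d⁸ configuration. A 5d d⁸ ion has a large crystal-field splitting; square planar leaves the high-energy d_{x²−y²} orbital empty and maximises CFSE. → square planar.

[Pt(NO2)4]^2-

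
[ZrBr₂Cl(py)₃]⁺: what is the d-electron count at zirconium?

Ligand charges: each bromide is −1; each chloride is −1; pyridine is neutral. With an overall charge of +1 the zirconium centre must be in the +4 oxidation state.
Zr sits in group 4, so the d-electron count is 4 − 4 = 0.

d0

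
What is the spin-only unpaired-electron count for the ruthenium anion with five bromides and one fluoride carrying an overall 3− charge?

Summing ligand charges against the −3 overall charge gives an oxidation state of +3 for ruthenium.
Ruthenium is a group-8 element; Ru(III) is therefore d⁵.
The spin state decides the count: a 4d ion has a large Δₒ and is invariably low-spin.
An octahedral low-spin d⁵ ion is t₂g⁵e_g⁰, giving 1 unpaired electron.

1 unpaired electron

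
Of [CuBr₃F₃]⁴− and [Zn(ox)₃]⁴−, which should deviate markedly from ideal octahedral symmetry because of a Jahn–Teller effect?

[CuBr₃F₃]⁴−

[CuBr₃F₃]⁴−: Each bromide is −1; each fluoride is −1; balancing the −4 overall charge requires Cu(II). Copper is a group-11 element; Cu(II) is therefore d⁹. The t₂g⁶e_g³ configuration has an unevenly filled e_g set; the Jahn–Teller theorem predicts a tetragonal distortion (typically axial elongation) to lift the degeneracy.
[Zn(ox)₃]⁴−: Ligand charges: each oxalate is −2. With an overall charge of −4 the zinc centre must be in the +2 oxidation state. Group 12 minus oxidation state 2 gives a d¹⁰ configuration. The d¹⁰ configuration leaves the e_g set evenly filled (or empty) — no strong Jahn–Teller driving force.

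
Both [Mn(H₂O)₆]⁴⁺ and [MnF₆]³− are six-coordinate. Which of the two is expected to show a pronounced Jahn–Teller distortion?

[MnF₆]³−

[Mn(H₂O)₆]⁴⁺: Summing ligand charges against the +4 overall charge gives an oxidation state of +4 for manganese. Group 7 minus oxidation state 4 gives a d³ configuration. The d³ configuration leaves the e_g set evenly filled (or empty) — no strong Jahn–Teller driving force.
[MnF₆]³−: Each fluoride is −1; balancing the −3 overall charge requires Mn(III). Group 7 minus oxidation state 3 gives a d⁴ configuration. Fluoride is a weak-field ligand for a first-row metal, so the complex is high-spin. The t₂g³e_g¹ (high-spin) configuration has an unevenly filled e_g set; the Jahn–Teller theorem predicts a tetragonal distortion (typically axial elongation) to lift the degeneracy.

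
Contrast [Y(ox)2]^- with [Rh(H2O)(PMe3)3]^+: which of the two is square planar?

[Rh(H2O)(PMe3)3]^+

For [Y(ox)2]^-: Summing ligand charges against the −1 overall charge gives an oxidation state of +3 for yttrium. Yttrium is a group-3 element; Y(III) is therefore d⁰. A d⁰ ion has no crystal-field stabilisation preference between square planar and tetrahedral, so four ligands adopt the sterically favoured tetrahedral geometry. → tetrahedral.
For [Rh(H2O)(PMe3)3]^+: Water is neutral; trimethylphosphine is neutral; balancing the +1 overall charge requires Rh(I). Group 9 minus oxidation state 1 gives a d⁸ configuration. A 4d d⁸ ion has a large crystal-field splitting; square planar leaves the high-energy d_{x²−y²} orbital empty and maximises CFSE. → square planar.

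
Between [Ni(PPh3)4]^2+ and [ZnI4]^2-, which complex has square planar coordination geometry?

For [Ni(PPh3)4]^2+: Triphenylphosphine is neutral; balancing the +2 overall charge requires Ni(II). Group 10 minus oxidation state 2 gives a d⁸ configuration. Triphenylphosphine is a strong-field ligand (high in the spectrochemical series). A 3d d⁸ ion with strong-field ligands gains enough CFSE to favour square planar over tetrahedral. → square planar.
For [ZnI4]^2-: Each iodide is −1; balancing the −2 overall charge requires Zn(II). Group 12 minus oxidation state 2 gives a d¹⁰ configuration. A d¹⁰ ion has no crystal-field stabilisation preference between square planar and tetrahedral, so four ligands adopt the sterically favoured tetrahedral geometry. → tetrahedral.

[Ni(PPh3)4]^2+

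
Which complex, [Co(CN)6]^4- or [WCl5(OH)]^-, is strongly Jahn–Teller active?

[Co(CN)6]^4-

[Co(CN)6]^4-: Summing ligand charges against the −4 overall charge gives an oxidation state of +2 for cobalt. Co sits in group 9, so the d-electron count is 9 − 2 = 7. Cyanide is a strong-field ligand (high in the spectrochemical series) for a first-row metal, so the complex is low-spin. The t₂g⁶e_g¹ (low-spin) configuration has an unevenly filled e_g set; the Jahn–Teller theorem predicts a tetragonal distortion (typically axial elongation) to lift the degeneracy.
[WCl5(OH)]^-: Each chloride is −1; each hydroxide is −1; balancing the −1 overall charge requires W(V). W sits in group 6, so the d-electron count is 6 − 5 = 1. The d¹ configuration leaves the e_g set evenly filled (or empty) — no strong Jahn–Teller driving force.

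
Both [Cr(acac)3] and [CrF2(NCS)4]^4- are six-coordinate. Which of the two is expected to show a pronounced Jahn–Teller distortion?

[CrF2(NCS)4]^4-

[Cr(acac)3]: Each acetylacetonate is −1; balancing the 0 overall charge requires Cr(III). Group 6 minus oxidation state 3 gives a d³ configuration. The d³ configuration leaves the e_g set evenly filled (or empty) — no strong Jahn–Teller driving force.
[CrF2(NCS)4]^4-: Each fluoride is −1; each isothiocyanate is −1; balancing the −4 overall charge requires Cr(II). Cr sits in group 6, so the d-electron count is 6 − 2 = 4. Fluoride and isothiocyanate are weak-field ligands for a first-row metal, so the complex is high-spin. The t₂g³e_g¹ (high-spin) configuration has an unevenly filled e_g set; the Jahn–Teller theorem predicts a tetragonal distortion (typically axial elongation) to lift the degeneracy.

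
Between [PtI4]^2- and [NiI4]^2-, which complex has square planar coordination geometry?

[PtI4]^2-

For [PtI4]^2-: Ligand charges: each iodide is −1. With an overall charge of −2 the platinum centre must be in the +2 oxidation state. Group 10 minus oxidation state 2 gives a d⁸ configuration. A 5d d⁸ ion has a large crystal-field splitting; square planar leaves the high-energy d_{x²−y²} orbital empty and maximises CFSE. → square planar.
For [NiI4]^2-: Each iodide is −1; balancing the −2 overall charge requires Ni(II). Nickel is a group-10 element; Ni(II) is therefore d⁸. Iodide is a weak-field ligand. With weak-field ligands the CFSE gain from square planar is small, so a 3d d⁸ ion takes the sterically preferred tetrahedral geometry. → tetrahedral.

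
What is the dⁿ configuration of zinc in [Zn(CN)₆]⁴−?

d10

Ligand charges: each cyanide is −1. With an overall charge of −4 the zinc centre must be in the +2 oxidation state.
Group 12 minus oxidation state 2 gives a d¹⁰ configuration.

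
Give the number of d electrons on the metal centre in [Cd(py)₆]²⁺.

Ligand charges: pyridine is neutral. With an overall charge of +2 the cadmium centre must be in the +2 oxidation state.
Cd sits in group 12, so the d-electron count is 12 − 2 = 10.

d¹⁰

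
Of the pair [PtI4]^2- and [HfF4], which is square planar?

[PtI4]^2-

For [PtI4]^2-: Each iodide is −1; balancing the −2 overall charge requires Pt(II). Group 10 minus oxidation state 2 gives a d⁸ configuration. A 5d d⁸ ion has a large crystal-field splitting; square planar leaves the high-energy d_{x²−y²} orbital empty and maximises CFSE. → square planar.
For [HfF4]: Ligand charges: each fluoride is −1. With an overall charge of 0 the hafnium centre must be in the +4 oxidation state. Hafnium is a group-4 element; Hf(IV) is therefore d⁰. A d⁰ ion has no crystal-field stabilisation preference between square planar and tetrahedral, so four ligands adopt the sterically favoured tetrahedral geometry. → tetrahedral.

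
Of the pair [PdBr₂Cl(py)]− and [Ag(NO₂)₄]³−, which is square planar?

For [PdBr₂Cl(py)]−: Summing ligand charges against the −1 overall charge gives an oxidation state of +2 for palladium. Pd sits in group 10, so the d-electron count is 10 − 2 = 8. A 4d d⁸ ion has a large crystal-field splitting; square planar leaves the high-energy d_{x²−y²} orbital empty and maximises CFSE. → square planar.
For [Ag(NO₂)₄]³−: Ligand charges: each nitro (N-bound nitrite) is −1. With an overall charge of −3 the silver centre must be in the +1 oxidation state. Silver is a group-11 element; Ag(I) is therefore d¹⁰. A d¹⁰ ion has no crystal-field stabilisation preference between square planar and tetrahedral, so four ligands adopt the sterically favoured tetrahedral geometry. → tetrahedral.

[PdBr₂Cl(py)]−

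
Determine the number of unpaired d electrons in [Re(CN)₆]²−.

3 unpaired electrons

Summing ligand charges against the −2 overall charge gives an oxidation state of +4 for rhenium.
Re sits in group 7, so the d-electron count is 7 − 4 = 3.
In an octahedral field the d³ configuration is t₂g³e_g⁰ (only one arrangement possible), giving 3 unpaired electrons.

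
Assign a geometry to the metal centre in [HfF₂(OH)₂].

Ligand charges: each fluoride is −1; each hydroxide is −1. With an overall charge of 0 the hafnium centre must be in the +4 oxidation state.
Hf sits in group 4, so the d-electron count is 4 − 4 = 0.
Coordination number: 4.
A d⁰ ion has no crystal-field stabilisation preference between square planar and tetrahedral, so four ligands adopt the sterically favoured tetrahedral geometry.

tetrahedral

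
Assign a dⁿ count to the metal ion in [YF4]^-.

Each fluoride is −1; balancing the −1 overall charge requires Y(III).
Y sits in group 3, so the d-electron count is 3 − 3 = 0.

d0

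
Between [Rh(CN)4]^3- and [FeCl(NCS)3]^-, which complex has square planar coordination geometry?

For [Rh(CN)4]^3-: Summing ligand charges against the −3 overall charge gives an oxidation state of +1 for rhodium. Group 9 minus oxidation state 1 gives a d⁸ configuration. A 4d d⁸ ion has a large crystal-field splitting; square planar leaves the high-energy d_{x²−y²} orbital empty and maximises CFSE. → square planar.
For [FeCl(NCS)3]^-: Summing ligand charges against the −1 overall charge gives an oxidation state of +3 for iron. Group 8 minus oxidation state 3 gives a d⁵ configuration. A high-spin d⁵ ion has zero CFSE in either geometry, so four ligands adopt the sterically favoured tetrahedral geometry. → tetrahedral.

[Rh(CN)4]^3-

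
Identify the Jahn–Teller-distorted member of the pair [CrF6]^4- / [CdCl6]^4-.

[CrF6]^4-

[CrF6]^4-: Each fluoride is −1; balancing the −4 overall charge requires Cr(II). Chromium is a group-6 element; Cr(II) is therefore d⁴. Fluoride is a weak-field ligand for a first-row metal, so the complex is high-spin. The t₂g³e_g¹ (high-spin) configuration has an unevenly filled e_g set; the Jahn–Teller theorem predicts a tetragonal distortion (typically axial elongation) to lift the degeneracy.
[CdCl6]^4-: Ligand charges: each chloride is −1. With an overall charge of −4 the cadmium centre must be in the +2 oxidation state. Group 12 minus oxidation state 2 gives a d¹⁰ configuration. The d¹⁰ configuration leaves the e_g set evenly filled (or empty) — no strong Jahn–Teller driving force.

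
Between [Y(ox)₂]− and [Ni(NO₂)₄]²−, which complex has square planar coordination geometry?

[Ni(NO₂)₄]²−

For [Y(ox)₂]−: Ligand charges: each oxalate is −2. With an overall charge of −1 the yttrium centre must be in the +3 oxidation state. Group 3 minus oxidation state 3 gives a d⁰ configuration. A d⁰ ion has no crystal-field stabilisation preference between square planar and tetrahedral, so four ligands adopt the sterically favoured tetrahedral geometry. → tetrahedral.
For [Ni(NO₂)₄]²−: Ligand charges: each nitro (N-bound nitrite) is −1. With an overall charge of −2 the nickel centre must be in the +2 oxidation state. Group 10 minus oxidation state 2 gives a d⁸ configuration. Nitro (N-bound nitrite) is a strong-field ligand (high in the spectrochemical series). A 3d d⁸ ion with strong-field ligands gains enough CFSE to favour square planar over tetrahedral. → square planar.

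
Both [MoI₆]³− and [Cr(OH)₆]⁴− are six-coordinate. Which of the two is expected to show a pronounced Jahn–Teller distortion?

[MoI₆]³−: Each iodide is −1; balancing the −3 overall charge requires Mo(III). Molybdenum is a group-6 element; Mo(III) is therefore d³. The d³ configuration leaves the e_g set evenly filled (or empty) — no strong Jahn–Teller driving force.
[Cr(OH)₆]⁴−: Each hydroxide is −1; balancing the −4 overall charge requires Cr(II). Cr sits in group 6, so the d-electron count is 6 − 2 = 4. Hydroxide is a weak-field ligand for a first-row metal, so the complex is high-spin. The t₂g³e_g¹ (high-spin) configuration has an unevenly filled e_g set; the Jahn–Teller theorem predicts a tetragonal distortion (typically axial elongation) to lift the degeneracy.

[Cr(OH)₆]⁴−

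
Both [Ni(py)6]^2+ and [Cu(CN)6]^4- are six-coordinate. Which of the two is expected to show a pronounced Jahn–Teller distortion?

[Cu(CN)6]^4-

[Ni(py)6]^2+: Ligand charges: pyridine is neutral. With an overall charge of +2 the nickel centre must be in the +2 oxidation state. Ni sits in group 10, so the d-electron count is 10 − 2 = 8. The d⁸ configuration leaves the e_g set evenly filled (or empty) — no strong Jahn–Teller driving force.
[Cu(CN)6]^4-: Each cyanide is −1; balancing the −4 overall charge requires Cu(II). Copper is a group-11 element; Cu(II) is therefore d⁹. The t₂g⁶e_g³ configuration has an unevenly filled e_g set; the Jahn–Teller theorem predicts a tetragonal distortion (typically axial elongation) to lift the degeneracy.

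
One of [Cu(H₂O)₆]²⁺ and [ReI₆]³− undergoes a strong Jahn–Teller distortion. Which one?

[Cu(H₂O)₆]²⁺

[Cu(H₂O)₆]²⁺: Water is neutral; balancing the +2 overall charge requires Cu(II). Group 11 minus oxidation state 2 gives a d⁹ configuration. The t₂g⁶e_g³ configuration has an unevenly filled e_g set; the Jahn–Teller theorem predicts a tetragonal distortion (typically axial elongation) to lift the degeneracy.
[ReI₆]³−: Each iodide is −1; balancing the −3 overall charge requires Re(III). Re sits in group 7, so the d-electron count is 7 − 3 = 4. A 5d ion has a large Δₒ and is invariably low-spin. The d⁴ configuration leaves the e_g set evenly filled (or empty) — no strong Jahn–Teller driving force.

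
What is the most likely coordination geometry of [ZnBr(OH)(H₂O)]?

Each bromide is −1; each hydroxide is −1; water is neutral; balancing the 0 overall charge requires Zn(II).
Zinc is a group-12 element; Zn(II) is therefore d¹⁰.
With 3 monodentate ligands the coordination number is 3.
Three ligands around a d¹⁰ centre minimise repulsion in a trigonal-planar arrangement.

trigonal planar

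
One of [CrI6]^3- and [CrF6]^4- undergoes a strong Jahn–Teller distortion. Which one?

[CrF6]^4-

[CrI6]^3-: Each iodide is −1; balancing the −3 overall charge requires Cr(III). Chromium is a group-6 element; Cr(III) is therefore d³. The d³ configuration leaves the e_g set evenly filled (or empty) — no strong Jahn–Teller driving force.
[CrF6]^4-: Ligand charges: each fluoride is −1. With an overall charge of −4 the chromium centre must be in the +2 oxidation state. Cr sits in group 6, so the d-electron count is 6 − 2 = 4. Fluoride is a weak-field ligand for a first-row metal, so the complex is high-spin. The t₂g³e_g¹ (high-spin) configuration has an unevenly filled e_g set; the Jahn–Teller theorem predicts a tetragonal distortion (typically axial elongation) to lift the degeneracy.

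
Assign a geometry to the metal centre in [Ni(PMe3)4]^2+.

square planar

Summing ligand charges against the +2 overall charge gives an oxidation state of +2 for nickel.
Nickel is a group-10 element; Ni(II) is therefore d⁸.
With 4 monodentate ligands the coordination number is 4.
Trimethylphosphine is a strong-field ligand (high in the spectrochemical series).
A 3d d⁸ ion with strong-field ligands gains enough CFSE to favour square planar over tetrahedral.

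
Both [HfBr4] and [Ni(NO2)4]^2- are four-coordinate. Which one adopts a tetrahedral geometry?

For [HfBr4]: Each bromide is −1; balancing the 0 overall charge requires Hf(IV). Group 4 minus oxidation state 4 gives a d⁰ configuration. A d⁰ ion has no crystal-field stabilisation preference between square planar and tetrahedral, so four ligands adopt the sterically favoured tetrahedral geometry. → tetrahedral.
For [Ni(NO2)4]^2-: Summing ligand charges against the −2 overall charge gives an oxidation state of +2 for nickel. Nickel is a group-10 element; Ni(II) is therefore d⁸. Nitro (N-bound nitrite) is a strong-field ligand (high in the spectrochemical series). A 3d d⁸ ion with strong-field ligands gains enough CFSE to favour square planar over tetrahedral. → square planar.

[HfBr4]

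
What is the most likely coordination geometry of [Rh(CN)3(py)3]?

Ligand charges: each cyanide is −1; pyridine is neutral. With an overall charge of 0 the rhodium centre must be in the +3 oxidation state.
Group 9 minus oxidation state 3 gives a d⁶ configuration.
With 6 monodentate ligands the coordination number is 6.
Six donors around a single metal centre give an octahedral coordination sphere.

octahedral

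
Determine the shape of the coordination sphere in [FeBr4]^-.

Summing ligand charges against the −1 overall charge gives an oxidation state of +3 for iron.
Iron is a group-8 element; Fe(III) is therefore d⁵.
Coordination number: 4.
Bromide is a weak-field ligand.
A high-spin d⁵ ion has zero CFSE in either geometry, so four ligands adopt the sterically favoured tetrahedral geometry.

tetrahedral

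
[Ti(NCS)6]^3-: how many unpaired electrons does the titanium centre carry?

1 unpaired electron

Each isothiocyanate is −1; balancing the −3 overall charge requires Ti(III).
Group 4 minus oxidation state 3 gives a d¹ configuration.
In an octahedral field the d¹ configuration is t₂g¹e_g⁰ (only one arrangement possible), giving 1 unpaired electron.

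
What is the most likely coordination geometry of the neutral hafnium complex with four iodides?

tetrahedral

Each iodide is −1; balancing the 0 overall charge requires Hf(IV).
Group 4 minus oxidation state 4 gives a d⁰ configuration.
Coordination number: 4.
A d⁰ ion has no crystal-field stabilisation preference between square planar and tetrahedral, so four ligands adopt the sterically favoured tetrahedral geometry.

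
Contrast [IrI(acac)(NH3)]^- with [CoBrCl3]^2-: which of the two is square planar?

[IrI(acac)(NH3)]^-

For [IrI(acac)(NH3)]^-: Ligand charges: each iodide is −1; each acetylacetonate is −1; ammonia is neutral. With an overall charge of −1 the iridium centre must be in the +1 oxidation state. Iridium is a group-9 element; Ir(I) is therefore d⁸. A 5d d⁸ ion has a large crystal-field splitting; square planar leaves the high-energy d_{x²−y²} orbital empty and maximises CFSE. → square planar.
For [CoBrCl3]^2-: Each bromide is −1; each chloride is −1; balancing the −2 overall charge requires Co(II). Cobalt is a group-9 element; Co(II) is therefore d⁷. For a high-spin 3d d⁷ ion with weak-field ligands the small Δₜ gives little square-planar CFSE advantage, so four ligands adopt the sterically favoured tetrahedral geometry. → tetrahedral.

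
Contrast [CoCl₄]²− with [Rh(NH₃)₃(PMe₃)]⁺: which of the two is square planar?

For [CoCl₄]²−: Ligand charges: each chloride is −1. With an overall charge of −2 the cobalt centre must be in the +2 oxidation state. Group 9 minus oxidation state 2 gives a d⁷ configuration. For a high-spin 3d d⁷ ion with weak-field ligands the small Δₜ gives little square-planar CFSE advantage, so four ligands adopt the sterically favoured tetrahedral geometry. → tetrahedral.
For [Rh(NH₃)₃(PMe₃)]⁺: Ligand charges: ammonia is neutral; trimethylphosphine is neutral. With an overall charge of +1 the rhodium centre must be in the +1 oxidation state. Rh sits in group 9, so the d-electron count is 9 − 1 = 8. A 4d d⁸ ion has a large crystal-field splitting; square planar leaves the high-energy d_{x²−y²} orbital empty and maximises CFSE. → square planar.

[Rh(NH₃)₃(PMe₃)]⁺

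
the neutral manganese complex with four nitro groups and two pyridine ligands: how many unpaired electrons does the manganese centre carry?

Each nitro (N-bound nitrite) is −1; pyridine is neutral; balancing the 0 overall charge requires Mn(IV).
Mn sits in group 7, so the d-electron count is 7 − 4 = 3.
In an octahedral field the d³ configuration is t₂g³e_g⁰ (only one arrangement possible), giving 3 unpaired electrons.

3 unpaired electrons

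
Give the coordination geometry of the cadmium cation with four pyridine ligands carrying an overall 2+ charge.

Ligand charges: pyridine is neutral. With an overall charge of +2 the cadmium centre must be in the +2 oxidation state.
Cd sits in group 12, so the d-electron count is 12 − 2 = 10.
With 4 monodentate ligands the coordination number is 4.
A d¹⁰ ion has no crystal-field stabilisation preference between square planar and tetrahedral, so four ligands adopt the sterically favoured tetrahedral geometry.

tetrahedral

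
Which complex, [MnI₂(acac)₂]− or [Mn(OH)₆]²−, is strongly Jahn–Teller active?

[MnI₂(acac)₂]−

[MnI₂(acac)₂]−: Ligand charges: each iodide is −1; each acetylacetonate is −1. With an overall charge of −1 the manganese centre must be in the +3 oxidation state. Mn sits in group 7, so the d-electron count is 7 − 3 = 4. Acetylacetonate and iodide are weak-field ligands for a first-row metal, so the complex is high-spin. The t₂g³e_g¹ (high-spin) configuration has an unevenly filled e_g set; the Jahn–Teller theorem predicts a tetragonal distortion (typically axial elongation) to lift the degeneracy.
[Mn(OH)₆]²−: Each hydroxide is −1; balancing the −2 overall charge requires Mn(IV). Mn sits in group 7, so the d-electron count is 7 − 4 = 3. The d³ configuration leaves the e_g set evenly filled (or empty) — no strong Jahn–Teller driving force.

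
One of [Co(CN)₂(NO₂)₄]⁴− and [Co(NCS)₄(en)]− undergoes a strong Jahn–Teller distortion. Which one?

[Co(CN)₂(NO₂)₄]⁴−

[Co(CN)₂(NO₂)₄]⁴−: Each cyanide is −1; each nitro (N-bound nitrite) is −1; balancing the −4 overall charge requires Co(II). Co sits in group 9, so the d-electron count is 9 − 2 = 7. Cyanide and nitro (N-bound nitrite) are strong-field ligands (high in the spectrochemical series) for a first-row metal, so the complex is low-spin. The t₂g⁶e_g¹ (low-spin) configuration has an unevenly filled e_g set; the Jahn–Teller theorem predicts a tetragonal distortion (typically axial elongation) to lift the degeneracy.
[Co(NCS)₄(en)]−: Summing ligand charges against the −1 overall charge gives an oxidation state of +3 for cobalt. Co sits in group 9, so the d-electron count is 9 − 3 = 6. Co(III) has an exceptionally large octahedral splitting and is low-spin with essentially every ligand except fluoride. The d⁶ configuration leaves the e_g set evenly filled (or empty) — no strong Jahn–Teller driving force.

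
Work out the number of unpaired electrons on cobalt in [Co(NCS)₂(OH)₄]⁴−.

Each isothiocyanate is −1; each hydroxide is −1; balancing the −4 overall charge requires Co(II).
Co sits in group 9, so the d-electron count is 9 − 2 = 7.
The spin state decides the count: Hydroxide and isothiocyanate are weak-field ligands for a first-row metal, so the complex is high-spin.
An octahedral high-spin d⁷ ion is t₂g⁵e_g², giving 3 unpaired electrons.

3 unpaired electrons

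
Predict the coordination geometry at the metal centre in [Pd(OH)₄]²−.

square planar

Ligand charges: each hydroxide is −1. With an overall charge of −2 the palladium centre must be in the +2 oxidation state.
Palladium is a group-10 element; Pd(II) is therefore d⁸.
Coordination number: 4.
A 4d d⁸ ion has a large crystal-field splitting; square planar leaves the high-energy d_{x²−y²} orbital empty and maximises CFSE.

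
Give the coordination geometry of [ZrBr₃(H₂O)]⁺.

Ligand charges: each bromide is −1; water is neutral. With an overall charge of +1 the zirconium centre must be in the +4 oxidation state.
Group 4 minus oxidation state 4 gives a d⁰ configuration.
With 4 monodentate ligands the coordination number is 4.
A d⁰ ion has no crystal-field stabilisation preference between square planar and tetrahedral, so four ligands adopt the sterically favoured tetrahedral geometry.

tetrahedral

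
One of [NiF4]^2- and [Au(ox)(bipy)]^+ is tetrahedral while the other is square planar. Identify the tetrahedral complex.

For [NiF4]^2-: Ligand charges: each fluoride is −1. With an overall charge of −2 the nickel centre must be in the +2 oxidation state. Ni sits in group 10, so the d-electron count is 10 − 2 = 8. Fluoride is a weak-field ligand. With weak-field ligands the CFSE gain from square planar is small, so a 3d d⁸ ion takes the sterically preferred tetrahedral geometry. → tetrahedral.
For [Au(ox)(bipy)]^+: Each oxalate is −2; 2,2′-bipyridine is neutral; balancing the +1 overall charge requires Au(III). Au sits in group 11, so the d-electron count is 11 − 3 = 8. A 5d d⁸ ion has a large crystal-field splitting; square planar leaves the high-energy d_{x²−y²} orbital empty and maximises CFSE. → square planar.

[NiF4]^2-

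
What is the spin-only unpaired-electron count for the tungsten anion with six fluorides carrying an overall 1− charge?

Ligand charges: each fluoride is −1. With an overall charge of −1 the tungsten centre must be in the +5 oxidation state.
W sits in group 6, so the d-electron count is 6 − 5 = 1.
In an octahedral field the d¹ configuration is t₂g¹e_g⁰ (only one arrangement possible), giving 1 unpaired electron.

1 unpaired electron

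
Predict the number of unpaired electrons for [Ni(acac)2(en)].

Ligand charges: each acetylacetonate is −1; ethylenediamine is neutral. With an overall charge of 0 the nickel centre must be in the +2 oxidation state.
Ni sits in group 10, so the d-electron count is 10 − 2 = 8.
Counting donor atoms: 2×acetylacetonate (bidentate) → 4 donors; 1×ethylenediamine (bidentate) → 2 donors. Coordination number = 6.
In an octahedral field the d⁸ configuration is t₂g⁶e_g² (only one arrangement possible), giving 2 unpaired electrons.

2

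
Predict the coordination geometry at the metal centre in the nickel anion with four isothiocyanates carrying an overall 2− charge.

tetrahedral

Ligand charges: each isothiocyanate is −1. With an overall charge of −2 the nickel centre must be in the +2 oxidation state.
Ni sits in group 10, so the d-electron count is 10 − 2 = 8.
Coordination number: 4.
Isothiocyanate is a weak-field ligand.
With weak-field ligands the CFSE gain from square planar is small, so a 3d d⁸ ion takes the sterically preferred tetrahedral geometry.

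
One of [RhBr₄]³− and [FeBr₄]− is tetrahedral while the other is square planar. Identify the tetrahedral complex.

For [RhBr₄]³−: Summing ligand charges against the −3 overall charge gives an oxidation state of +1 for rhodium. Rh sits in group 9, so the d-electron count is 9 − 1 = 8. A 4d d⁸ ion has a large crystal-field splitting; square planar leaves the high-energy d_{x²−y²} orbital empty and maximises CFSE. → square planar.
For [FeBr₄]−: Ligand charges: each bromide is −1. With an overall charge of −1 the iron centre must be in the +3 oxidation state. Fe sits in group 8, so the d-electron count is 8 − 3 = 5. A high-spin d⁵ ion has zero CFSE in either geometry, so four ligands adopt the sterically favoured tetrahedral geometry. → tetrahedral.

[FeBr₄]−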